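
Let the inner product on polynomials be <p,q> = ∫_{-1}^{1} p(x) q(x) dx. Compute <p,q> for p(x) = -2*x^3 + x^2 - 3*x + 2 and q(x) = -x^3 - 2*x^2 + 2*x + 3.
<p,q> = 704/105

Expand the product: p(x)·q(x) = 2*x^6 + 3*x^5 - 3*x^4 - 7*x^2 - 5*x + 6.
∫_{-1}^{1} of each monomial x^k gives [2/(k+1) if k even, 0 if k odd]. Integrating term-by-term (or equivalently evaluating the antiderivative F(x) = 2*x^7/7 + x^6/2 - 3*x^5/5 - 7*x^3/3 - 5*x^2/2 + 6*x at the endpoints):
  F(1) − F(−1) = 142/105 − (-562/105) = 704/105.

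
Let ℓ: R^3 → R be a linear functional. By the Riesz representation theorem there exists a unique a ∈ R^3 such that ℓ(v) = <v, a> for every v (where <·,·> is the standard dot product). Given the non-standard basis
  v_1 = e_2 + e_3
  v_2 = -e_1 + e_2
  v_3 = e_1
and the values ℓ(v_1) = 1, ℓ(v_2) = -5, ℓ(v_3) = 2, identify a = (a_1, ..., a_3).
a = (2, -3, 4)

Write a = (a_1, ..., a_3) in the standard basis. For each basis vector v_i, ℓ(v_i) = <v_i, a> is a linear equation in the a_j's. Collect the n equations into a matrix system V a = ℓ, where row i of V is v_i (expressed in the standard basis). Since V is invertible (lower-triangular with 1s on the diagonal, up to permutation), solve by back-substitution:
  V =
[[0, 1, 1],
 [-1, 1, 0],
 [1, 0, 0]]
  V a = (1, -5, 2)
Solving gives a = (2, -3, 4).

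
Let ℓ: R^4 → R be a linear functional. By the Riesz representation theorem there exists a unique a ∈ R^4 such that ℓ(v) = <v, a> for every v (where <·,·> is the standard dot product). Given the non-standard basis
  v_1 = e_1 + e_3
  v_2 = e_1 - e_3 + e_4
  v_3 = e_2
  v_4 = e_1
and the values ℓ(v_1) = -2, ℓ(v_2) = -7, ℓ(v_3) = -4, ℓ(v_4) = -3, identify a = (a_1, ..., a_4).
a = (-3, -4, 1, -3)

Write a = (a_1, ..., a_4) in the standard basis. For each basis vector v_i, ℓ(v_i) = <v_i, a> is a linear equation in the a_j's. Collect the n equations into a matrix system V a = ℓ, where row i of V is v_i (expressed in the standard basis). Since V is invertible (lower-triangular with 1s on the diagonal, up to permutation), solve by back-substitution:
  V =
[[1, 0, 1, 0],
 [1, 0, -1, 1],
 [0, 1, 0, 0],
 [1, 0, 0, 0]]
  V a = (-2, -7, -4, -3)
Solving gives a = (-3, -4, 1, -3).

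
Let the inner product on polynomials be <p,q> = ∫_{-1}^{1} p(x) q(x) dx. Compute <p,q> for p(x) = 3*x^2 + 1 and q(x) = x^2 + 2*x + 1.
<p,q> = 88/15

Expand the product: p(x)·q(x) = 3*x^4 + 6*x^3 + 4*x^2 + 2*x + 1.
∫_{-1}^{1} of each monomial x^k gives [2/(k+1) if k even, 0 if k odd]. Integrating term-by-term (or equivalently evaluating the antiderivative F(x) = 3*x^5/5 + 3*x^4/2 + 4*x^3/3 + x^2 + x at the endpoints):
  F(1) − F(−1) = 163/30 − (-13/30) = 88/15.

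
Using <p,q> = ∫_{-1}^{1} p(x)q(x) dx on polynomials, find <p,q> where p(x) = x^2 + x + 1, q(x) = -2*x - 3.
<p,q> = -28/3

Expand the product: p(x)·q(x) = -2*x^3 - 5*x^2 - 5*x - 3.
∫_{-1}^{1} of each monomial x^k gives [2/(k+1) if k even, 0 if k odd]. Integrating term-by-term (or equivalently evaluating the antiderivative F(x) = -x^4/2 - 5*x^3/3 - 5*x^2/2 - 3*x at the endpoints):
  F(1) − F(−1) = -23/3 − (5/3) = -28/3.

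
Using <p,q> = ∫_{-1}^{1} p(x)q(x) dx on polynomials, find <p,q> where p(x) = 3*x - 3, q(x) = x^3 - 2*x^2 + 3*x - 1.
<p,q> = 86/5

Expand the product: p(x)·q(x) = 3*x^4 - 9*x^3 + 15*x^2 - 12*x + 3.
∫_{-1}^{1} of each monomial x^k gives [2/(k+1) if k even, 0 if k odd]. Integrating term-by-term (or equivalently evaluating the antiderivative F(x) = 3*x^5/5 - 9*x^4/4 + 5*x^3 - 6*x^2 + 3*x at the endpoints):
  F(1) − F(−1) = 7/20 − (-337/20) = 86/5.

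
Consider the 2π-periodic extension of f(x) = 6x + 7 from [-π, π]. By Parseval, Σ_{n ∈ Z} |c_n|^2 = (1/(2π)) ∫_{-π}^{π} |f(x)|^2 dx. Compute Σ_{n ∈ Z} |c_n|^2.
Σ |c_n|^2 = 12π^2 + 49

Expand and integrate term by term over [-π, π]:
  ∫ (6x)^2 dx = 36·(2π^3/3); ∫ 2·6·(7)·x dx = 0 (odd integrand); ∫ 7^2 dx = 49·2π.
So (1/(2π)) ∫_{-π}^{π} (6x + 7)^2 dx = 36π^2/3 + 49 = 12π^2 + 49.
Parseval ⇒ Σ |c_n|^2 = 12π^2 + 49.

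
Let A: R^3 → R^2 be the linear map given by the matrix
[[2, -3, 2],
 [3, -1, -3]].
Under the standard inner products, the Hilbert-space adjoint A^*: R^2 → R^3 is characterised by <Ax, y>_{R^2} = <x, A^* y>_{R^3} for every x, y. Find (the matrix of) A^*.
A^* = A^T =
[[2, 3],
 [-3, -1],
 [2, -3]]

For real matrices with standard dot products, the defining identity <Ax, y> = <x, A^* y> gives (Ax)^T y = x^T (A^*) y, i.e. x^T A^T y = x^T (A^*) y. Since this holds for all x, y, we must have A^* = A^T. Therefore
A^* =
[[2, 3],
 [-3, -1],
 [2, -3]].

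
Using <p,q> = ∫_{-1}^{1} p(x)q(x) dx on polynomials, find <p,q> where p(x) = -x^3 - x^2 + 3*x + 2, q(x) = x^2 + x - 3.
<p,q> = -112/15

Expand the product: p(x)·q(x) = -x^5 - 2*x^4 + 5*x^3 + 8*x^2 - 7*x - 6.
∫_{-1}^{1} of each monomial x^k gives [2/(k+1) if k even, 0 if k odd]. Integrating term-by-term (or equivalently evaluating the antiderivative F(x) = -x^6/6 - 2*x^5/5 + 5*x^4/4 + 8*x^3/3 - 7*x^2/2 - 6*x at the endpoints):
  F(1) − F(−1) = -123/20 − (79/60) = -112/15.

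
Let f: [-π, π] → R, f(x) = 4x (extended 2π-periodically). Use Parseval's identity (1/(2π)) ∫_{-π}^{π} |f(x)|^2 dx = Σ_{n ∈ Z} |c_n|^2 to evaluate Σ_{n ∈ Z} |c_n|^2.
Σ |c_n|^2 = 16π^2/3

Expand and integrate term by term over [-π, π]:
  ∫ (4x)^2 dx = 16·(2π^3/3); ∫ 2·4·(0)·x dx = 0 (odd integrand); ∫ 0^2 dx = 0·2π.
So (1/(2π)) ∫_{-π}^{π} (4x)^2 dx = 16π^2/3 + 0 = 16π^2/3.
Parseval ⇒ Σ |c_n|^2 = 16π^2/3.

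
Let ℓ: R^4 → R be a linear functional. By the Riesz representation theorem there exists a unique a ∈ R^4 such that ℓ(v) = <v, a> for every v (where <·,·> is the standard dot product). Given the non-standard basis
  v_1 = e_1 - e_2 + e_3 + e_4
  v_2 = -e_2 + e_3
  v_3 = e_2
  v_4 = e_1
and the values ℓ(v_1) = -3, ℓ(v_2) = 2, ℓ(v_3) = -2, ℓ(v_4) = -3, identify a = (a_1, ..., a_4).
a = (-3, -2, 0, -2)

Write a = (a_1, ..., a_4) in the standard basis. For each basis vector v_i, ℓ(v_i) = <v_i, a> is a linear equation in the a_j's. Collect the n equations into a matrix system V a = ℓ, where row i of V is v_i (expressed in the standard basis). Since V is invertible (lower-triangular with 1s on the diagonal, up to permutation), solve by back-substitution:
  V =
[[1, -1, 1, 1],
 [0, -1, 1, 0],
 [0, 1, 0, 0],
 [1, 0, 0, 0]]
  V a = (-3, 2, -2, -3)
Solving gives a = (-3, -2, 0, -2).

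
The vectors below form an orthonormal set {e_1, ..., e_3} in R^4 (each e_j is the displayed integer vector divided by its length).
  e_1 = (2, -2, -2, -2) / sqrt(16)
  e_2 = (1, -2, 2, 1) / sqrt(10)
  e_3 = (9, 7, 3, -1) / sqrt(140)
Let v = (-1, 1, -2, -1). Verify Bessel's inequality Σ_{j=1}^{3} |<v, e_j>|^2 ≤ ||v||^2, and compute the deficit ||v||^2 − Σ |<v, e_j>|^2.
Σ |<v, e_j>|^2 = 7; ||v||^2 = 7; deficit = 0

Write each e_j = u_j / sqrt(<u_j, u_j>) where u_j is the displayed integer vector. Then <v, e_j> = <v, u_j> / sqrt(<u_j, u_j>), so |<v, e_j>|^2 = <v, u_j>^2 / <u_j, u_j>.
Coefficients: <v, e_1> = 2/sqrt(16), <v, e_2> = -8/sqrt(10), <v, e_3> = -7/sqrt(140).
Square and sum: Σ |<v, e_j>|^2 = 7.
Compute ||v||^2 = v·v = 7.
Deficit = 7 − 7 = 0 ≥ 0, confirming Bessel's inequality. (The deficit equals ||v − Σ <v,e_j> e_j||^2, the squared distance from v to span{e_j}.)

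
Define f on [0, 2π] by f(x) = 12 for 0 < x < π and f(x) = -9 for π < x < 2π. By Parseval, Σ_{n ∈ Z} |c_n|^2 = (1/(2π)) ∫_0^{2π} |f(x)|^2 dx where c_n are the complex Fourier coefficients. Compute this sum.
Σ |c_n|^2 = 225/2

Parseval equates the L^2 energy of f (normalised by 1/(2π)) with the ℓ^2 sum of its Fourier coefficients: (1/(2π)) ∫_0^{2π} |f|^2 = Σ |c_n|^2.
Compute the left side: (1/(2π)) [∫_0^π 12^2 dx + ∫_π^{2π} (-9)^2 dx] = (1/(2π)) · (144π + 81π) = (144 + 81)/2 = 225/2.
So Σ_{n ∈ Z} |c_n|^2 = 225/2.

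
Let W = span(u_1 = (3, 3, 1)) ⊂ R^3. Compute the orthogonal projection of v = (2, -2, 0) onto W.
proj_W(v) = (0, 0, 0)

Set up U = [u_1 | ... | u_1] ∈ R^(3×1). The projector onto W = col(U) is P = U (U^T U)^(-1) U^T.
Compute U^T U =
  [19],
and U^T v = (0).
Solve U^T U · c = U^T v for the coefficients: c = (0). The projection is proj_W(v) = U c.
Check: (v - proj_W(v)) · u_1 = 0  (should be 0).
Result: proj_W(v) = (0, 0, 0).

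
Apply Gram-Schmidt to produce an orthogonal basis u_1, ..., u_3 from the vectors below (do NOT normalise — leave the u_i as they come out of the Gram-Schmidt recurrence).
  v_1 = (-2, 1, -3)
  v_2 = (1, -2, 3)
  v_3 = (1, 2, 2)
Orthogonal basis:
  u_1 = (-2, 1, -3)
  u_2 = (-6/7, -15/14, 3/14)
  u_3 = (-1, 1, 1)

Apply the Gram-Schmidt recurrence
  u_1 = v_1
  u_i = v_i − Σ_{j<i} ((v_i · u_j) / (u_j · u_j)) · u_j.

Step by step this gives:
  u_1 = (-2, 1, -3)
  u_2 = (-6/7, -15/14, 3/14)
  u_3 = (-1, 1, 1)

Orthogonality check:
  u_2 · u_1 = 0 (should be 0)
  u_3 · u_1 = 0 (should be 0)
  u_3 · u_2 = 0 (should be 0)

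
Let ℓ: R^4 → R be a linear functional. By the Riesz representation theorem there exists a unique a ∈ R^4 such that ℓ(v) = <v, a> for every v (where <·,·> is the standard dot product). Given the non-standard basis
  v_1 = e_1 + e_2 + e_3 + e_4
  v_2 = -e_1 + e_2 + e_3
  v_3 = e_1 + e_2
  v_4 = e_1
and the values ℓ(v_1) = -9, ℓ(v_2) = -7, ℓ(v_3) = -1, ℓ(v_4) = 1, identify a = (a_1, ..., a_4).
a = (1, -2, -4, -4)

Write a = (a_1, ..., a_4) in the standard basis. For each basis vector v_i, ℓ(v_i) = <v_i, a> is a linear equation in the a_j's. Collect the n equations into a matrix system V a = ℓ, where row i of V is v_i (expressed in the standard basis). Since V is invertible (lower-triangular with 1s on the diagonal, up to permutation), solve by back-substitution:
  V =
[[1, 1, 1, 1],
 [-1, 1, 1, 0],
 [1, 1, 0, 0],
 [1, 0, 0, 0]]
  V a = (-9, -7, -1, 1)
Solving gives a = (1, -2, -4, -4).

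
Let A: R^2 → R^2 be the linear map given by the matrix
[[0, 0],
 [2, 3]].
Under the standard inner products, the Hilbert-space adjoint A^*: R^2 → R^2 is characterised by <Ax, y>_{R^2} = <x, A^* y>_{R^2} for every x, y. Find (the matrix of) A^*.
A^* = A^T =
[[0, 2],
 [0, 3]]

For real matrices with standard dot products, the defining identity <Ax, y> = <x, A^* y> gives (Ax)^T y = x^T (A^*) y, i.e. x^T A^T y = x^T (A^*) y. Since this holds for all x, y, we must have A^* = A^T. Therefore
A^* =
[[0, 2],
 [0, 3]].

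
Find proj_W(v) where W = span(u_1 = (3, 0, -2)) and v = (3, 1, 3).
proj_W(v) = (9/13, 0, -6/13)

Set up U = [u_1 | ... | u_1] ∈ R^(3×1). The projector onto W = col(U) is P = U (U^T U)^(-1) U^T.
Compute U^T U =
  [13],
and U^T v = (3).
Solve U^T U · c = U^T v for the coefficients: c = (3/13). The projection is proj_W(v) = U c.
Check: (v - proj_W(v)) · u_1 = 0  (should be 0).
Result: proj_W(v) = (9/13, 0, -6/13).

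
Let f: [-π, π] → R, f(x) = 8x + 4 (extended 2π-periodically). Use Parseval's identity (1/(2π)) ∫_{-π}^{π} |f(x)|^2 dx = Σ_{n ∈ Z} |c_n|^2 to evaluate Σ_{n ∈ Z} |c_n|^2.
Σ |c_n|^2 = 64π^2/3 + 16

Expand and integrate term by term over [-π, π]:
  ∫ (8x)^2 dx = 64·(2π^3/3); ∫ 2·8·(4)·x dx = 0 (odd integrand); ∫ 4^2 dx = 16·2π.
So (1/(2π)) ∫_{-π}^{π} (8x + 4)^2 dx = 64π^2/3 + 16 = 64π^2/3 + 16.
Parseval ⇒ Σ |c_n|^2 = 64π^2/3 + 16.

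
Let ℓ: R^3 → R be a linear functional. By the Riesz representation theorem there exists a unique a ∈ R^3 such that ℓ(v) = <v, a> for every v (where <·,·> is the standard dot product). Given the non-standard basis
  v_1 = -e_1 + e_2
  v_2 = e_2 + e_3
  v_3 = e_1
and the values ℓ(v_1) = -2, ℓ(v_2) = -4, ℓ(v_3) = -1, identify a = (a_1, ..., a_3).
a = (-1, -3, -1)

Write a = (a_1, ..., a_3) in the standard basis. For each basis vector v_i, ℓ(v_i) = <v_i, a> is a linear equation in the a_j's. Collect the n equations into a matrix system V a = ℓ, where row i of V is v_i (expressed in the standard basis). Since V is invertible (lower-triangular with 1s on the diagonal, up to permutation), solve by back-substitution:
  V =
[[-1, 1, 0],
 [0, 1, 1],
 [1, 0, 0]]
  V a = (-2, -4, -1)
Solving gives a = (-1, -3, -1).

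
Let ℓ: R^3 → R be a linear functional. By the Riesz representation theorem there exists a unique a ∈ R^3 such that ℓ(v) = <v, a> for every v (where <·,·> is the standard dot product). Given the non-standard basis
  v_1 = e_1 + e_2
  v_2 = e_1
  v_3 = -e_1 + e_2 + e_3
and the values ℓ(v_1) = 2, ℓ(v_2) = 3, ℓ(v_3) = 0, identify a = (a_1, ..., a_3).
a = (3, -1, 4)

Write a = (a_1, ..., a_3) in the standard basis. For each basis vector v_i, ℓ(v_i) = <v_i, a> is a linear equation in the a_j's. Collect the n equations into a matrix system V a = ℓ, where row i of V is v_i (expressed in the standard basis). Since V is invertible (lower-triangular with 1s on the diagonal, up to permutation), solve by back-substitution:
  V =
[[1, 1, 0],
 [1, 0, 0],
 [-1, 1, 1]]
  V a = (2, 3, 0)
Solving gives a = (3, -1, 4).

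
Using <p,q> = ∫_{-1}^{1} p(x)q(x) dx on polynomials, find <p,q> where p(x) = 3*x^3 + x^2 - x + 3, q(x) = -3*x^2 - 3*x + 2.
<p,q> = 68/15

Expand the product: p(x)·q(x) = -9*x^5 - 12*x^4 + 6*x^3 - 4*x^2 - 11*x + 6.
∫_{-1}^{1} of each monomial x^k gives [2/(k+1) if k even, 0 if k odd]. Integrating term-by-term (or equivalently evaluating the antiderivative F(x) = -3*x^6/2 - 12*x^5/5 + 3*x^4/2 - 4*x^3/3 - 11*x^2/2 + 6*x at the endpoints):
  F(1) − F(−1) = -97/30 − (-233/30) = 68/15.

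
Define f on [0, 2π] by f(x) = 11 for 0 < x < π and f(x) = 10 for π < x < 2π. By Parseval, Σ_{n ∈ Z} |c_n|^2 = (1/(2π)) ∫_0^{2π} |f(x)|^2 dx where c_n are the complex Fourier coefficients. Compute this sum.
Σ |c_n|^2 = 221/2

Parseval equates the L^2 energy of f (normalised by 1/(2π)) with the ℓ^2 sum of its Fourier coefficients: (1/(2π)) ∫_0^{2π} |f|^2 = Σ |c_n|^2.
Compute the left side: (1/(2π)) [∫_0^π 11^2 dx + ∫_π^{2π} 10^2 dx] = (1/(2π)) · (121π + 100π) = (121 + 100)/2 = 221/2.
So Σ_{n ∈ Z} |c_n|^2 = 221/2.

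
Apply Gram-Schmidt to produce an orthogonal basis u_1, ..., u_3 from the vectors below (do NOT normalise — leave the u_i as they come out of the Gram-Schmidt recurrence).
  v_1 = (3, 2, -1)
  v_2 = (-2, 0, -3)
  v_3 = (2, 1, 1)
Orthogonal basis:
  u_1 = (3, 2, -1)
  u_2 = (-19/14, 3/7, -45/14)
  u_3 = (-18/173, 33/173, 12/173)

Apply the Gram-Schmidt recurrence
  u_1 = v_1
  u_i = v_i − Σ_{j<i} ((v_i · u_j) / (u_j · u_j)) · u_j.

Step by step this gives:
  u_1 = (3, 2, -1)
  u_2 = (-19/14, 3/7, -45/14)
  u_3 = (-18/173, 33/173, 12/173)

Orthogonality check:
  u_2 · u_1 = 0 (should be 0)
  u_3 · u_1 = 0 (should be 0)
  u_3 · u_2 = 0 (should be 0)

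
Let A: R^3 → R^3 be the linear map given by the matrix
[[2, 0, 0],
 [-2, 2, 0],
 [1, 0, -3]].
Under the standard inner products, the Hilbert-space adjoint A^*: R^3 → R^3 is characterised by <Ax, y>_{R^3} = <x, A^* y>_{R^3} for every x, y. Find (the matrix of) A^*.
A^* = A^T =
[[2, -2, 1],
 [0, 2, 0],
 [0, 0, -3]]

For real matrices with standard dot products, the defining identity <Ax, y> = <x, A^* y> gives (Ax)^T y = x^T (A^*) y, i.e. x^T A^T y = x^T (A^*) y. Since this holds for all x, y, we must have A^* = A^T. Therefore
A^* =
[[2, -2, 1],
 [0, 2, 0],
 [0, 0, -3]].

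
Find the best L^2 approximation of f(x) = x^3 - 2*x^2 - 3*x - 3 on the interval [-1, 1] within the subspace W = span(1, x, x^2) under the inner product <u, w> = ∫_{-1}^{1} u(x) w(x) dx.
g(x) = -2*x^2 - 12*x/5 - 3

The best approximation g ∈ W is the orthogonal projection of f onto W. Writing g = a_0 + a_1 x + a_2 x^2, the coefficients solve the normal equations G · a = b where
  G_{ij} = <φ_i, φ_j> and b_i = <f, φ_i>, with φ_0 = 1, φ_1 = x, φ_2 = x^2.
G =
  [2, 0, 2/3]
  [0, 2/3, 0]
  [2/3, 0, 2/5],
b = (-22/3, -8/5, -14/5).
Solving gives a_0 = -3, a_1 = -12/5, a_2 = -2, so
  g(x) = -2*x^2 - 12*x/5 - 3.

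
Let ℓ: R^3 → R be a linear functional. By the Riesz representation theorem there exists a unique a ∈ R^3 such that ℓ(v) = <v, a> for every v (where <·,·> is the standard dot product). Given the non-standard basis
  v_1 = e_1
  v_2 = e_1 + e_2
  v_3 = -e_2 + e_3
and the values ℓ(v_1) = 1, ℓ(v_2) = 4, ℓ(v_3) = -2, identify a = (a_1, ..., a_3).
a = (1, 3, 1)

Write a = (a_1, ..., a_3) in the standard basis. For each basis vector v_i, ℓ(v_i) = <v_i, a> is a linear equation in the a_j's. Collect the n equations into a matrix system V a = ℓ, where row i of V is v_i (expressed in the standard basis). Since V is invertible (lower-triangular with 1s on the diagonal, up to permutation), solve by back-substitution:
  V =
[[1, 0, 0],
 [1, 1, 0],
 [0, -1, 1]]
  V a = (1, 4, -2)
Solving gives a = (1, 3, 1).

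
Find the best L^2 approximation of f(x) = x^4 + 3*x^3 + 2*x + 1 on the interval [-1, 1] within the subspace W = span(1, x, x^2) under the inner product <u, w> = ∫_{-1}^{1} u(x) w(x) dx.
g(x) = 6*x^2/7 + 19*x/5 + 32/35

The best approximation g ∈ W is the orthogonal projection of f onto W. Writing g = a_0 + a_1 x + a_2 x^2, the coefficients solve the normal equations G · a = b where
  G_{ij} = <φ_i, φ_j> and b_i = <f, φ_i>, with φ_0 = 1, φ_1 = x, φ_2 = x^2.
G =
  [2, 0, 2/3]
  [0, 2/3, 0]
  [2/3, 0, 2/5],
b = (12/5, 38/15, 20/21).
Solving gives a_0 = 32/35, a_1 = 19/5, a_2 = 6/7, so
  g(x) = 6*x^2/7 + 19*x/5 + 32/35.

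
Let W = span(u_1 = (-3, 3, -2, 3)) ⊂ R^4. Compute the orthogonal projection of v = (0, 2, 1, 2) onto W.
proj_W(v) = (-30/31, 30/31, -20/31, 30/31)

Set up U = [u_1 | ... | u_1] ∈ R^(4×1). The projector onto W = col(U) is P = U (U^T U)^(-1) U^T.
Compute U^T U =
  [31],
and U^T v = (10).
Solve U^T U · c = U^T v for the coefficients: c = (10/31). The projection is proj_W(v) = U c.
Check: (v - proj_W(v)) · u_1 = 0  (should be 0).
Result: proj_W(v) = (-30/31, 30/31, -20/31, 30/31).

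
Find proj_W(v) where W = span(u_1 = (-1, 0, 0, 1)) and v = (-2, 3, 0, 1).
proj_W(v) = (-3/2, 0, 0, 3/2)

Set up U = [u_1 | ... | u_1] ∈ R^(4×1). The projector onto W = col(U) is P = U (U^T U)^(-1) U^T.
Compute U^T U =
  [2],
and U^T v = (3).
Solve U^T U · c = U^T v for the coefficients: c = (3/2). The projection is proj_W(v) = U c.
Check: (v - proj_W(v)) · u_1 = 0  (should be 0).
Result: proj_W(v) = (-3/2, 0, 0, 3/2).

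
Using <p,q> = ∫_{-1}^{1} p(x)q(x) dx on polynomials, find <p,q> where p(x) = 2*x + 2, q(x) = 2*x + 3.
<p,q> = 44/3

Expand the product: p(x)·q(x) = 4*x^2 + 10*x + 6.
∫_{-1}^{1} of each monomial x^k gives [2/(k+1) if k even, 0 if k odd]. Integrating term-by-term (or equivalently evaluating the antiderivative F(x) = 4*x^3/3 + 5*x^2 + 6*x at the endpoints):
  F(1) − F(−1) = 37/3 − (-7/3) = 44/3.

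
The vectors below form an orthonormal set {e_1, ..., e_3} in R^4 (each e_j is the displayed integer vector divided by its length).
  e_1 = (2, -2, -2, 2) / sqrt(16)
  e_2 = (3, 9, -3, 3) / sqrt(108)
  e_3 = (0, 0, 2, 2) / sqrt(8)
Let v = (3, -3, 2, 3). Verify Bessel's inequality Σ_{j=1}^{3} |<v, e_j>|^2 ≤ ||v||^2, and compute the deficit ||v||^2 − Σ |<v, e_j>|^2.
Σ |<v, e_j>|^2 = 161/6; ||v||^2 = 31; deficit = 25/6

Write each e_j = u_j / sqrt(<u_j, u_j>) where u_j is the displayed integer vector. Then <v, e_j> = <v, u_j> / sqrt(<u_j, u_j>), so |<v, e_j>|^2 = <v, u_j>^2 / <u_j, u_j>.
Coefficients: <v, e_1> = 14/sqrt(16), <v, e_2> = -15/sqrt(108), <v, e_3> = 10/sqrt(8).
Square and sum: Σ |<v, e_j>|^2 = 161/6.
Compute ||v||^2 = v·v = 31.
Deficit = 31 − 161/6 = 25/6 ≥ 0, confirming Bessel's inequality. (The deficit equals ||v − Σ <v,e_j> e_j||^2, the squared distance from v to span{e_j}.)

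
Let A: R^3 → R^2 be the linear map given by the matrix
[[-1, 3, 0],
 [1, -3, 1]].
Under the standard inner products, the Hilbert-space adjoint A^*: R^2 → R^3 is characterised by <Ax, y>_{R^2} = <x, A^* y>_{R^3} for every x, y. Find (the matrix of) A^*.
A^* = A^T =
[[-1, 1],
 [3, -3],
 [0, 1]]

For real matrices with standard dot products, the defining identity <Ax, y> = <x, A^* y> gives (Ax)^T y = x^T (A^*) y, i.e. x^T A^T y = x^T (A^*) y. Since this holds for all x, y, we must have A^* = A^T. Therefore
A^* =
[[-1, 1],
 [3, -3],
 [0, 1]].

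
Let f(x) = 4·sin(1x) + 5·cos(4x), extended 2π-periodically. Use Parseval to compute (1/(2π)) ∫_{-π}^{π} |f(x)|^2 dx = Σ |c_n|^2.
Σ |c_n|^2 = 41/2

Expand |f|^2 and use orthogonality of {sin(nx), cos(mx)} on [-π, π]:
  ∫_{-π}^{π} sin(nx)^2 dx = π, ∫ cos(mx)^2 dx = π, and cross terms integrate to 0.
So ∫_{-π}^{π} f(x)^2 dx = 4^2 · π + 5^2 · π = (16 + 25)π.
Divide by 2π: (16 + 25)/2 = 41/2.
By Parseval, this equals Σ |c_n|^2.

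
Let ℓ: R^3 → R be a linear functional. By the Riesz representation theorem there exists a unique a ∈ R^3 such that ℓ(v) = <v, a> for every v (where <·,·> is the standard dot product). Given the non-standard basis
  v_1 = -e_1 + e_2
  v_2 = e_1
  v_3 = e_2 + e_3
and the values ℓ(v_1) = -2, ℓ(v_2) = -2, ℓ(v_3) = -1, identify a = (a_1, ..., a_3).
a = (-2, -4, 3)

Write a = (a_1, ..., a_3) in the standard basis. For each basis vector v_i, ℓ(v_i) = <v_i, a> is a linear equation in the a_j's. Collect the n equations into a matrix system V a = ℓ, where row i of V is v_i (expressed in the standard basis). Since V is invertible (lower-triangular with 1s on the diagonal, up to permutation), solve by back-substitution:
  V =
[[-1, 1, 0],
 [1, 0, 0],
 [0, 1, 1]]
  V a = (-2, -2, -1)
Solving gives a = (-2, -4, 3).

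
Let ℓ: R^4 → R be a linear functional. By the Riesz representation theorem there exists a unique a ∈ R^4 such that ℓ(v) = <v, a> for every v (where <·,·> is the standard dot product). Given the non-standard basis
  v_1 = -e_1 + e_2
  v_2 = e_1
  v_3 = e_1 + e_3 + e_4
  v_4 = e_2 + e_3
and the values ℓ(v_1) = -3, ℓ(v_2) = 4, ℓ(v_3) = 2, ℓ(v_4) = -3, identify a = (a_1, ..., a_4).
a = (4, 1, -4, 2)

Write a = (a_1, ..., a_4) in the standard basis. For each basis vector v_i, ℓ(v_i) = <v_i, a> is a linear equation in the a_j's. Collect the n equations into a matrix system V a = ℓ, where row i of V is v_i (expressed in the standard basis). Since V is invertible (lower-triangular with 1s on the diagonal, up to permutation), solve by back-substitution:
  V =
[[-1, 1, 0, 0],
 [1, 0, 0, 0],
 [1, 0, 1, 1],
 [0, 1, 1, 0]]
  V a = (-3, 4, 2, -3)
Solving gives a = (4, 1, -4, 2).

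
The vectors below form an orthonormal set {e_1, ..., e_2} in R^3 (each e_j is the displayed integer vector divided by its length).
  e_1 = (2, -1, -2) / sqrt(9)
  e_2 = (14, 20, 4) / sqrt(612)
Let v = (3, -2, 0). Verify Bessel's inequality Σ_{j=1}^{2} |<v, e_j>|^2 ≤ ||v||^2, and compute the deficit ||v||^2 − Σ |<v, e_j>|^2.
Σ |<v, e_j>|^2 = 121/17; ||v||^2 = 13; deficit = 100/17

Write each e_j = u_j / sqrt(<u_j, u_j>) where u_j is the displayed integer vector. Then <v, e_j> = <v, u_j> / sqrt(<u_j, u_j>), so |<v, e_j>|^2 = <v, u_j>^2 / <u_j, u_j>.
Coefficients: <v, e_1> = 8/sqrt(9), <v, e_2> = 2/sqrt(612).
Square and sum: Σ |<v, e_j>|^2 = 121/17.
Compute ||v||^2 = v·v = 13.
Deficit = 13 − 121/17 = 100/17 ≥ 0, confirming Bessel's inequality. (The deficit equals ||v − Σ <v,e_j> e_j||^2, the squared distance from v to span{e_j}.)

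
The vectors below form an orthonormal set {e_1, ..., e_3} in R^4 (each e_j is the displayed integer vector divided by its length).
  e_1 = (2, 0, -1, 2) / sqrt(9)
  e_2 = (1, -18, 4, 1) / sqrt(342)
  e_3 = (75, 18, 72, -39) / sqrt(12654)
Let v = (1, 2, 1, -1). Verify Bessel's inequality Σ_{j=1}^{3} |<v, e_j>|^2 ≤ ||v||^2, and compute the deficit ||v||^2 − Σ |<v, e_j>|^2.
Σ |<v, e_j>|^2 = 7; ||v||^2 = 7; deficit = 0

Write each e_j = u_j / sqrt(<u_j, u_j>) where u_j is the displayed integer vector. Then <v, e_j> = <v, u_j> / sqrt(<u_j, u_j>), so |<v, e_j>|^2 = <v, u_j>^2 / <u_j, u_j>.
Coefficients: <v, e_1> = -1/sqrt(9), <v, e_2> = -32/sqrt(342), <v, e_3> = 222/sqrt(12654).
Square and sum: Σ |<v, e_j>|^2 = 7.
Compute ||v||^2 = v·v = 7.
Deficit = 7 − 7 = 0 ≥ 0, confirming Bessel's inequality. (The deficit equals ||v − Σ <v,e_j> e_j||^2, the squared distance from v to span{e_j}.)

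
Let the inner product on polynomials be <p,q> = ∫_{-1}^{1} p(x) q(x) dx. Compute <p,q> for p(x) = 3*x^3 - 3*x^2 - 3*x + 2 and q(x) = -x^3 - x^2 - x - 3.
<p,q> = -524/105

Expand the product: p(x)·q(x) = -3*x^6 + 3*x^4 - 5*x^3 + 10*x^2 + 7*x - 6.
∫_{-1}^{1} of each monomial x^k gives [2/(k+1) if k even, 0 if k odd]. Integrating term-by-term (or equivalently evaluating the antiderivative F(x) = -3*x^7/7 + 3*x^5/5 - 5*x^4/4 + 10*x^3/3 + 7*x^2/2 - 6*x at the endpoints):
  F(1) − F(−1) = -103/420 − (1993/420) = -524/105.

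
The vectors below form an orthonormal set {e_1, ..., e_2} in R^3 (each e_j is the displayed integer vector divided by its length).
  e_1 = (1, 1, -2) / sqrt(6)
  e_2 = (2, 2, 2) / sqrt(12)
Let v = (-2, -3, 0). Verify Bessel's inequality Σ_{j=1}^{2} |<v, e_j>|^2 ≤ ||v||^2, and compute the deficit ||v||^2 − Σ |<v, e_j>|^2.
Σ |<v, e_j>|^2 = 25/2; ||v||^2 = 13; deficit = 1/2

Write each e_j = u_j / sqrt(<u_j, u_j>) where u_j is the displayed integer vector. Then <v, e_j> = <v, u_j> / sqrt(<u_j, u_j>), so |<v, e_j>|^2 = <v, u_j>^2 / <u_j, u_j>.
Coefficients: <v, e_1> = -5/sqrt(6), <v, e_2> = -10/sqrt(12).
Square and sum: Σ |<v, e_j>|^2 = 25/2.
Compute ||v||^2 = v·v = 13.
Deficit = 13 − 25/2 = 1/2 ≥ 0, confirming Bessel's inequality. (The deficit equals ||v − Σ <v,e_j> e_j||^2, the squared distance from v to span{e_j}.)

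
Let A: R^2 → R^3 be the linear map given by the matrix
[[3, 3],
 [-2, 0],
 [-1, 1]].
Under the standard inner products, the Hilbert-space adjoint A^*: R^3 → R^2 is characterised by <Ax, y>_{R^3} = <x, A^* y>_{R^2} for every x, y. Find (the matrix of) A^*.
A^* = A^T =
[[3, -2, -1],
 [3, 0, 1]]

For real matrices with standard dot products, the defining identity <Ax, y> = <x, A^* y> gives (Ax)^T y = x^T (A^*) y, i.e. x^T A^T y = x^T (A^*) y. Since this holds for all x, y, we must have A^* = A^T. Therefore
A^* =
[[3, -2, -1],
 [3, 0, 1]].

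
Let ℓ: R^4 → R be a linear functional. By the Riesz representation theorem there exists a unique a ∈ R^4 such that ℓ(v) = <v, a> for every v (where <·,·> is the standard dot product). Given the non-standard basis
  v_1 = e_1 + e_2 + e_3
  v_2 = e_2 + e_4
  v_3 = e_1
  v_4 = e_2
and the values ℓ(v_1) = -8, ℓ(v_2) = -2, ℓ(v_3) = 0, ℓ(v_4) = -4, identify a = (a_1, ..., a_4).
a = (0, -4, -4, 2)

Write a = (a_1, ..., a_4) in the standard basis. For each basis vector v_i, ℓ(v_i) = <v_i, a> is a linear equation in the a_j's. Collect the n equations into a matrix system V a = ℓ, where row i of V is v_i (expressed in the standard basis). Since V is invertible (lower-triangular with 1s on the diagonal, up to permutation), solve by back-substitution:
  V =
[[1, 1, 1, 0],
 [0, 1, 0, 1],
 [1, 0, 0, 0],
 [0, 1, 0, 0]]
  V a = (-8, -2, 0, -4)
Solving gives a = (0, -4, -4, 2).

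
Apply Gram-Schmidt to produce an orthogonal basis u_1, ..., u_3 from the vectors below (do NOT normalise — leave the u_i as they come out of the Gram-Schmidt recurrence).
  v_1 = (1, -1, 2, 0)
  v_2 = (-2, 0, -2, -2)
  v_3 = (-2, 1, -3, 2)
Orthogonal basis:
  u_1 = (1, -1, 2, 0)
  u_2 = (-1, -1, 0, -2)
  u_3 = (-1, -1, 0, 1)

Apply the Gram-Schmidt recurrence
  u_1 = v_1
  u_i = v_i − Σ_{j<i} ((v_i · u_j) / (u_j · u_j)) · u_j.

Step by step this gives:
  u_1 = (1, -1, 2, 0)
  u_2 = (-1, -1, 0, -2)
  u_3 = (-1, -1, 0, 1)

Orthogonality check:
  u_2 · u_1 = 0 (should be 0)
  u_3 · u_1 = 0 (should be 0)
  u_3 · u_2 = 0 (should be 0)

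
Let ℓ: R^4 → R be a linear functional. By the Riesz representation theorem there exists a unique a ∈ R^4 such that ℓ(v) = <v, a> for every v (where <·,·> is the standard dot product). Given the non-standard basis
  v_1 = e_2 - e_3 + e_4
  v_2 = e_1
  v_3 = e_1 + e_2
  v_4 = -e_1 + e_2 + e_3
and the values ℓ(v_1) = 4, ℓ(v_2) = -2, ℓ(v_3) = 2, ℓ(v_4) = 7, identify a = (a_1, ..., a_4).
a = (-2, 4, 1, 1)

Write a = (a_1, ..., a_4) in the standard basis. For each basis vector v_i, ℓ(v_i) = <v_i, a> is a linear equation in the a_j's. Collect the n equations into a matrix system V a = ℓ, where row i of V is v_i (expressed in the standard basis). Since V is invertible (lower-triangular with 1s on the diagonal, up to permutation), solve by back-substitution:
  V =
[[0, 1, -1, 1],
 [1, 0, 0, 0],
 [1, 1, 0, 0],
 [-1, 1, 1, 0]]
  V a = (4, -2, 2, 7)
Solving gives a = (-2, 4, 1, 1).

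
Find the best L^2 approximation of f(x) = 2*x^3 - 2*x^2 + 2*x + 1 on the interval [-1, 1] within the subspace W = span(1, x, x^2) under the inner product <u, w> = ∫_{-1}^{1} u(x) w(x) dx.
g(x) = -2*x^2 + 16*x/5 + 1

The best approximation g ∈ W is the orthogonal projection of f onto W. Writing g = a_0 + a_1 x + a_2 x^2, the coefficients solve the normal equations G · a = b where
  G_{ij} = <φ_i, φ_j> and b_i = <f, φ_i>, with φ_0 = 1, φ_1 = x, φ_2 = x^2.
G =
  [2, 0, 2/3]
  [0, 2/3, 0]
  [2/3, 0, 2/5],
b = (2/3, 32/15, -2/15).
Solving gives a_0 = 1, a_1 = 16/5, a_2 = -2, so
  g(x) = -2*x^2 + 16*x/5 + 1.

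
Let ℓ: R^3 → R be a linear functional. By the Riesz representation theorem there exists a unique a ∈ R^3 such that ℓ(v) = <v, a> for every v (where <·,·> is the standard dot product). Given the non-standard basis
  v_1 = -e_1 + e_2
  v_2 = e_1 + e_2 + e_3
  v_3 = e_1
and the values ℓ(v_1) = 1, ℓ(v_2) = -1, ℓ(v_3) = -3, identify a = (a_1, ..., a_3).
a = (-3, -2, 4)

Write a = (a_1, ..., a_3) in the standard basis. For each basis vector v_i, ℓ(v_i) = <v_i, a> is a linear equation in the a_j's. Collect the n equations into a matrix system V a = ℓ, where row i of V is v_i (expressed in the standard basis). Since V is invertible (lower-triangular with 1s on the diagonal, up to permutation), solve by back-substitution:
  V =
[[-1, 1, 0],
 [1, 1, 1],
 [1, 0, 0]]
  V a = (1, -1, -3)
Solving gives a = (-3, -2, 4).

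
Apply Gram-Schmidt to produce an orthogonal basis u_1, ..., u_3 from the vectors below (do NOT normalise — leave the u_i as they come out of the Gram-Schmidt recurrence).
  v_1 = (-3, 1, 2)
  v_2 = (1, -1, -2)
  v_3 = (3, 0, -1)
Orthogonal basis:
  u_1 = (-3, 1, 2)
  u_2 = (-5/7, -3/7, -6/7)
  u_3 = (0, 2/5, -1/5)

Apply the Gram-Schmidt recurrence
  u_1 = v_1
  u_i = v_i − Σ_{j<i} ((v_i · u_j) / (u_j · u_j)) · u_j.

Step by step this gives:
  u_1 = (-3, 1, 2)
  u_2 = (-5/7, -3/7, -6/7)
  u_3 = (0, 2/5, -1/5)

Orthogonality check:
  u_2 · u_1 = 0 (should be 0)
  u_3 · u_1 = 0 (should be 0)
  u_3 · u_2 = 0 (should be 0)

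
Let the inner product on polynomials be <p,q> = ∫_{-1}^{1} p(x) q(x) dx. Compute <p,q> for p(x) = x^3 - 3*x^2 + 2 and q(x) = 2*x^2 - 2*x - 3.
<p,q> = -98/15

Expand the product: p(x)·q(x) = 2*x^5 - 8*x^4 + 3*x^3 + 13*x^2 - 4*x - 6.
∫_{-1}^{1} of each monomial x^k gives [2/(k+1) if k even, 0 if k odd]. Integrating term-by-term (or equivalently evaluating the antiderivative F(x) = x^6/3 - 8*x^5/5 + 3*x^4/4 + 13*x^3/3 - 2*x^2 - 6*x at the endpoints):
  F(1) − F(−1) = -251/60 − (47/20) = -98/15.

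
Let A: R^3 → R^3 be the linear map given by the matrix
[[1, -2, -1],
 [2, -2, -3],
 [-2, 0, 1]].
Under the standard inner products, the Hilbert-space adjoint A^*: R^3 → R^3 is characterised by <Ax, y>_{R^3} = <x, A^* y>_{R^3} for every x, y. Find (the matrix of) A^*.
A^* = A^T =
[[1, 2, -2],
 [-2, -2, 0],
 [-1, -3, 1]]

For real matrices with standard dot products, the defining identity <Ax, y> = <x, A^* y> gives (Ax)^T y = x^T (A^*) y, i.e. x^T A^T y = x^T (A^*) y. Since this holds for all x, y, we must have A^* = A^T. Therefore
A^* =
[[1, 2, -2],
 [-2, -2, 0],
 [-1, -3, 1]].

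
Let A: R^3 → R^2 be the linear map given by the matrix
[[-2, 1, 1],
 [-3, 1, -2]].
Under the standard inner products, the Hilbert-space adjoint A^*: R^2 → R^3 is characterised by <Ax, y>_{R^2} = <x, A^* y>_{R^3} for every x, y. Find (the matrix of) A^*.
A^* = A^T =
[[-2, -3],
 [1, 1],
 [1, -2]]

For real matrices with standard dot products, the defining identity <Ax, y> = <x, A^* y> gives (Ax)^T y = x^T (A^*) y, i.e. x^T A^T y = x^T (A^*) y. Since this holds for all x, y, we must have A^* = A^T. Therefore
A^* =
[[-2, -3],
 [1, 1],
 [1, -2]].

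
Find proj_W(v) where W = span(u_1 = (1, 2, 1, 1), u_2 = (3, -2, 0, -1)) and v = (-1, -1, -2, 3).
proj_W(v) = (-66/47, -4/47, -18/47, -2/47)

Set up U = [u_1 | ... | u_2] ∈ R^(4×2). The projector onto W = col(U) is P = U (U^T U)^(-1) U^T.
Compute U^T U =
  [7, -2]
  [-2, 14],
and U^T v = (-2, -4).
Solve U^T U · c = U^T v for the coefficients: c = (-18/47, -16/47). The projection is proj_W(v) = U c.
Check: (v - proj_W(v)) · u_1 = 0  (should be 0).
Check: (v - proj_W(v)) · u_2 = 0  (should be 0).
Result: proj_W(v) = (-66/47, -4/47, -18/47, -2/47).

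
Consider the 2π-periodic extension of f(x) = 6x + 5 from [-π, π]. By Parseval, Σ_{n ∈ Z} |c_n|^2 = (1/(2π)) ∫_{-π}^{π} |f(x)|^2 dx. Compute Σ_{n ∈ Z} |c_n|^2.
Σ |c_n|^2 = 12π^2 + 25

Expand and integrate term by term over [-π, π]:
  ∫ (6x)^2 dx = 36·(2π^3/3); ∫ 2·6·(5)·x dx = 0 (odd integrand); ∫ 5^2 dx = 25·2π.
So (1/(2π)) ∫_{-π}^{π} (6x + 5)^2 dx = 36π^2/3 + 25 = 12π^2 + 25.
Parseval ⇒ Σ |c_n|^2 = 12π^2 + 25.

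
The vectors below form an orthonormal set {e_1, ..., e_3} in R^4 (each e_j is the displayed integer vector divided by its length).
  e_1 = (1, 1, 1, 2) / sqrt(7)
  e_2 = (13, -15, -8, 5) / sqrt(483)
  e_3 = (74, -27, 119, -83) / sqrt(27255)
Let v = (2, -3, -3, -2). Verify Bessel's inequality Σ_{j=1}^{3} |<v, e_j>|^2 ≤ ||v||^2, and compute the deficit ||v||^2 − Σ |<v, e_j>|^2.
Σ |<v, e_j>|^2 = 9541/395; ||v||^2 = 26; deficit = 729/395

Write each e_j = u_j / sqrt(<u_j, u_j>) where u_j is the displayed integer vector. Then <v, e_j> = <v, u_j> / sqrt(<u_j, u_j>), so |<v, e_j>|^2 = <v, u_j>^2 / <u_j, u_j>.
Coefficients: <v, e_1> = -8/sqrt(7), <v, e_2> = 85/sqrt(483), <v, e_3> = 38/sqrt(27255).
Square and sum: Σ |<v, e_j>|^2 = 9541/395.
Compute ||v||^2 = v·v = 26.
Deficit = 26 − 9541/395 = 729/395 ≥ 0, confirming Bessel's inequality. (The deficit equals ||v − Σ <v,e_j> e_j||^2, the squared distance from v to span{e_j}.)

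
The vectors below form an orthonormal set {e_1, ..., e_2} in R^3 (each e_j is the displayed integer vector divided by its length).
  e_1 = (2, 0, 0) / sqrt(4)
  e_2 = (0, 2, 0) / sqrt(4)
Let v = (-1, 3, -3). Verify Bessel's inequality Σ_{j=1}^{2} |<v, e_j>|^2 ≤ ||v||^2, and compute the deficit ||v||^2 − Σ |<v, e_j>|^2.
Σ |<v, e_j>|^2 = 10; ||v||^2 = 19; deficit = 9

Write each e_j = u_j / sqrt(<u_j, u_j>) where u_j is the displayed integer vector. Then <v, e_j> = <v, u_j> / sqrt(<u_j, u_j>), so |<v, e_j>|^2 = <v, u_j>^2 / <u_j, u_j>.
Coefficients: <v, e_1> = -2/sqrt(4), <v, e_2> = 6/sqrt(4).
Square and sum: Σ |<v, e_j>|^2 = 10.
Compute ||v||^2 = v·v = 19.
Deficit = 19 − 10 = 9 ≥ 0, confirming Bessel's inequality. (The deficit equals ||v − Σ <v,e_j> e_j||^2, the squared distance from v to span{e_j}.)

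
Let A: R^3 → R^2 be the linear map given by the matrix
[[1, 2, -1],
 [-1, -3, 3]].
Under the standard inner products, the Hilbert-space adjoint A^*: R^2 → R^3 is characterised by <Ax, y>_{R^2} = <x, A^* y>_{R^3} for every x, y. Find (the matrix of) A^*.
A^* = A^T =
[[1, -1],
 [2, -3],
 [-1, 3]]

For real matrices with standard dot products, the defining identity <Ax, y> = <x, A^* y> gives (Ax)^T y = x^T (A^*) y, i.e. x^T A^T y = x^T (A^*) y. Since this holds for all x, y, we must have A^* = A^T. Therefore
A^* =
[[1, -1],
 [2, -3],
 [-1, 3]].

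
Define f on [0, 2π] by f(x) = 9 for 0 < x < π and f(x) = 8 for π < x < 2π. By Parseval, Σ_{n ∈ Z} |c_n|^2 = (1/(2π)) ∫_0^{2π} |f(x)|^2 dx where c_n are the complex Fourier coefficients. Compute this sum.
Σ |c_n|^2 = 145/2

Parseval equates the L^2 energy of f (normalised by 1/(2π)) with the ℓ^2 sum of its Fourier coefficients: (1/(2π)) ∫_0^{2π} |f|^2 = Σ |c_n|^2.
Compute the left side: (1/(2π)) [∫_0^π 9^2 dx + ∫_π^{2π} 8^2 dx] = (1/(2π)) · (81π + 64π) = (81 + 64)/2 = 145/2.
So Σ_{n ∈ Z} |c_n|^2 = 145/2.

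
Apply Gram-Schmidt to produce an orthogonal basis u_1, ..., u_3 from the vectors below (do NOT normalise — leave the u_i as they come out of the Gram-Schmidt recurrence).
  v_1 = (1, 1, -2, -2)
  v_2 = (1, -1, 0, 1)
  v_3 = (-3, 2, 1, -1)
Orthogonal basis:
  u_1 = (1, 1, -2, -2)
  u_2 = (6/5, -4/5, -2/5, 3/5)
  u_3 = (-1/26, 5/26, -2/13, 3/13)

Apply the Gram-Schmidt recurrence
  u_1 = v_1
  u_i = v_i − Σ_{j<i} ((v_i · u_j) / (u_j · u_j)) · u_j.

Step by step this gives:
  u_1 = (1, 1, -2, -2)
  u_2 = (6/5, -4/5, -2/5, 3/5)
  u_3 = (-1/26, 5/26, -2/13, 3/13)

Orthogonality check:
  u_2 · u_1 = 0 (should be 0)
  u_3 · u_1 = 0 (should be 0)
  u_3 · u_2 = 0 (should be 0)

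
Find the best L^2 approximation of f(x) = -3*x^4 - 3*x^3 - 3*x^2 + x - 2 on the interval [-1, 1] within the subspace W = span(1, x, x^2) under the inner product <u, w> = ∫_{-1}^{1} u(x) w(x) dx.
g(x) = -39*x^2/7 - 4*x/5 - 61/35

The best approximation g ∈ W is the orthogonal projection of f onto W. Writing g = a_0 + a_1 x + a_2 x^2, the coefficients solve the normal equations G · a = b where
  G_{ij} = <φ_i, φ_j> and b_i = <f, φ_i>, with φ_0 = 1, φ_1 = x, φ_2 = x^2.
G =
  [2, 0, 2/3]
  [0, 2/3, 0]
  [2/3, 0, 2/5],
b = (-36/5, -8/15, -356/105).
Solving gives a_0 = -61/35, a_1 = -4/5, a_2 = -39/7, so
  g(x) = -39*x^2/7 - 4*x/5 - 61/35.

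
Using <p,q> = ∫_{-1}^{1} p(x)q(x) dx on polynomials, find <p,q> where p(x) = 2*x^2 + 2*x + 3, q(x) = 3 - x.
<p,q> = 62/3

Expand the product: p(x)·q(x) = -2*x^3 + 4*x^2 + 3*x + 9.
∫_{-1}^{1} of each monomial x^k gives [2/(k+1) if k even, 0 if k odd]. Integrating term-by-term (or equivalently evaluating the antiderivative F(x) = -x^4/2 + 4*x^3/3 + 3*x^2/2 + 9*x at the endpoints):
  F(1) − F(−1) = 34/3 − (-28/3) = 62/3.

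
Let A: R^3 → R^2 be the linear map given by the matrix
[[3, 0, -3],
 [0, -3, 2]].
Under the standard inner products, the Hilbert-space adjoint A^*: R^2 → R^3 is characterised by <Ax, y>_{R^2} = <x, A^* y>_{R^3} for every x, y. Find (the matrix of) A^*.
A^* = A^T =
[[3, 0],
 [0, -3],
 [-3, 2]]

For real matrices with standard dot products, the defining identity <Ax, y> = <x, A^* y> gives (Ax)^T y = x^T (A^*) y, i.e. x^T A^T y = x^T (A^*) y. Since this holds for all x, y, we must have A^* = A^T. Therefore
A^* =
[[3, 0],
 [0, -3],
 [-3, 2]].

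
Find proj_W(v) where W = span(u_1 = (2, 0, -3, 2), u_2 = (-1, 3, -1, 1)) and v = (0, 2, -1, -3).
proj_W(v) = (-173/195, 77/65, 67/195, -19/195)

Set up U = [u_1 | ... | u_2] ∈ R^(4×2). The projector onto W = col(U) is P = U (U^T U)^(-1) U^T.
Compute U^T U =
  [17, 3]
  [3, 12],
and U^T v = (-3, 4).
Solve U^T U · c = U^T v for the coefficients: c = (-16/65, 77/195). The projection is proj_W(v) = U c.
Check: (v - proj_W(v)) · u_1 = 0  (should be 0).
Check: (v - proj_W(v)) · u_2 = 0  (should be 0).
Result: proj_W(v) = (-173/195, 77/65, 67/195, -19/195).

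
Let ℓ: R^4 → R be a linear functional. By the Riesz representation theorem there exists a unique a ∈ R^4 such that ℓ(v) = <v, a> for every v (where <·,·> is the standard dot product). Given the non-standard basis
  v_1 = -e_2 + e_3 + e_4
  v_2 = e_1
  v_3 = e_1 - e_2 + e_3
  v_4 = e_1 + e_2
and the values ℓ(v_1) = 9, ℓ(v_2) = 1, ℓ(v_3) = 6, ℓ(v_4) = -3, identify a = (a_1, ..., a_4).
a = (1, -4, 1, 4)

Write a = (a_1, ..., a_4) in the standard basis. For each basis vector v_i, ℓ(v_i) = <v_i, a> is a linear equation in the a_j's. Collect the n equations into a matrix system V a = ℓ, where row i of V is v_i (expressed in the standard basis). Since V is invertible (lower-triangular with 1s on the diagonal, up to permutation), solve by back-substitution:
  V =
[[0, -1, 1, 1],
 [1, 0, 0, 0],
 [1, -1, 1, 0],
 [1, 1, 0, 0]]
  V a = (9, 1, 6, -3)
Solving gives a = (1, -4, 1, 4).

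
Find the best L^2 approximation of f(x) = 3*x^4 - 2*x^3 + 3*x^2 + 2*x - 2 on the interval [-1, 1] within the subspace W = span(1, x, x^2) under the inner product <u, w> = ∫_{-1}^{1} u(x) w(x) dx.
g(x) = 39*x^2/7 + 4*x/5 - 79/35

The best approximation g ∈ W is the orthogonal projection of f onto W. Writing g = a_0 + a_1 x + a_2 x^2, the coefficients solve the normal equations G · a = b where
  G_{ij} = <φ_i, φ_j> and b_i = <f, φ_i>, with φ_0 = 1, φ_1 = x, φ_2 = x^2.
G =
  [2, 0, 2/3]
  [0, 2/3, 0]
  [2/3, 0, 2/5],
b = (-4/5, 8/15, 76/105).
Solving gives a_0 = -79/35, a_1 = 4/5, a_2 = 39/7, so
  g(x) = 39*x^2/7 + 4*x/5 - 79/35.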